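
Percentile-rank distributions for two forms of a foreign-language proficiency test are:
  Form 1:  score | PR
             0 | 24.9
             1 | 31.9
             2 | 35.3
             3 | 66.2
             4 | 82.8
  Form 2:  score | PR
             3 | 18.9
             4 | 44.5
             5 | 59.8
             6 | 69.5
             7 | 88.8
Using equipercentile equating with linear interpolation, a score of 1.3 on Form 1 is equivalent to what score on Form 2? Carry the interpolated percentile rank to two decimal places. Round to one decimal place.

3.5

PR of 1.3 on Form 1: 31.9 + (1.3 − 1)/(2 − 1) × (35.3 − 31.9) = 32.92
On Form 2, PR 32.92 falls between score 3 (PR 18.9) and 4 (PR 44.5).
Interpolate: 3 + (32.92 − 18.9)/(44.5 − 18.9) × (4 − 3) = 3.5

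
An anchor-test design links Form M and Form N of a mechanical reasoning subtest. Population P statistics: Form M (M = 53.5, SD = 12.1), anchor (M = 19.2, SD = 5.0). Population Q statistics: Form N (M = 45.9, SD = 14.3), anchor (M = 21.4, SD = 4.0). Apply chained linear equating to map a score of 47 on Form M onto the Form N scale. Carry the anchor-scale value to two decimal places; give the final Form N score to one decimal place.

28.4

Form M → anchor (Population P): v = (5.0/12.1)(47 − 53.5) + 19.2 = 16.51
anchor → Form N (Population Q): y = (14.3/4.0)(16.51 − 21.4) + 45.9 = 28.4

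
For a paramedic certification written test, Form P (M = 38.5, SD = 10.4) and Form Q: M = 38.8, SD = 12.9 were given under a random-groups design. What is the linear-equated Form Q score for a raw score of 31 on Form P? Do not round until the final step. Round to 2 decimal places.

29.50

Linear equating: y = (SD_Y/SD_X)(x − M_X) + M_Y
y = (12.9/10.4)(31 − 38.5) + 38.8
y = 1.240385 × -7.5 + 38.8 = -9.3029 + 38.8 = 29.50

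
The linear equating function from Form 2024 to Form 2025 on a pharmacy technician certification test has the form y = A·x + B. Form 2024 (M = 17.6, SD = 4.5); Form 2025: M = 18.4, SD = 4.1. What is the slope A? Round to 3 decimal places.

A = SD_Y / SD_X = 4.1 / 4.5 = 0.911

0.911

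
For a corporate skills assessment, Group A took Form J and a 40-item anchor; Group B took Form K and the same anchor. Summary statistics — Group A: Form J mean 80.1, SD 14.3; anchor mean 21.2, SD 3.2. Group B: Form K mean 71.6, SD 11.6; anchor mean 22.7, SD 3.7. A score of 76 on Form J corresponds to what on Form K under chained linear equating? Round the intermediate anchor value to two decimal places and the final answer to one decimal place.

64.0

Form J → anchor (Group A): v = (3.2/14.3)(76 − 80.1) + 21.2 = 20.28
anchor → Form K (Group B): y = (11.6/3.7)(20.28 − 22.7) + 71.6 = 64.0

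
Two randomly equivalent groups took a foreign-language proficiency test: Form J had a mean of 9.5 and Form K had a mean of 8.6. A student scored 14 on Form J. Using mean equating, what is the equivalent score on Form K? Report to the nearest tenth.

13.1

Mean equating: y = x + (M_Y − M_X) = 14 + (8.6 − 9.5) = 13.1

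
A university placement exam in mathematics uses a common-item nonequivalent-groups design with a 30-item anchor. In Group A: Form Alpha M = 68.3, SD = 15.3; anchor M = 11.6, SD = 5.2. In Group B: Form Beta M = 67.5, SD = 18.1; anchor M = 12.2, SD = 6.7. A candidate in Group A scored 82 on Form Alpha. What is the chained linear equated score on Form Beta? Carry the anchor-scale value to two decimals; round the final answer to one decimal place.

Form Alpha → anchor (Group A): v = (5.2/15.3)(82 − 68.3) + 11.6 = 16.26
anchor → Form Beta (Group B): y = (18.1/6.7)(16.26 − 12.2) + 67.5 = 78.5

78.5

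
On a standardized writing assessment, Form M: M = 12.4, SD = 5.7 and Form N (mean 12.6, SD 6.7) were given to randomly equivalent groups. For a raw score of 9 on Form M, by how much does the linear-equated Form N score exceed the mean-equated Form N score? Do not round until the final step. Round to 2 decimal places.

Mean-equated: 9 + (12.6 − 12.4) = 9.20
Linear-equated: (6.7/5.7)(9 − 12.4) + 12.6 = 8.604
Difference = 8.604 − 9.20 = -0.60

-0.60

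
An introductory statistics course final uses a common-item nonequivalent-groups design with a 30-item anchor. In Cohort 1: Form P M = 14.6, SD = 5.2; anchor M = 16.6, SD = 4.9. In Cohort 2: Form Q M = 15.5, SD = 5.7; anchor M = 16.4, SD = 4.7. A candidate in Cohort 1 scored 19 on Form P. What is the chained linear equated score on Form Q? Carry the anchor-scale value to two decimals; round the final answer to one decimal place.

20.8

Form P → anchor (Cohort 1): v = (4.9/5.2)(19 − 14.6) + 16.6 = 20.75
anchor → Form Q (Cohort 2): y = (5.7/4.7)(20.75 − 16.4) + 15.5 = 20.8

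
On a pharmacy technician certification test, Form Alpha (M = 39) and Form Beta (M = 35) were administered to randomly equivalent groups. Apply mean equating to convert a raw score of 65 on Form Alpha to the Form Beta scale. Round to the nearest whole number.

61

Mean equating: y = x + (M_Y − M_X) = 65 + (35 − 39) = 61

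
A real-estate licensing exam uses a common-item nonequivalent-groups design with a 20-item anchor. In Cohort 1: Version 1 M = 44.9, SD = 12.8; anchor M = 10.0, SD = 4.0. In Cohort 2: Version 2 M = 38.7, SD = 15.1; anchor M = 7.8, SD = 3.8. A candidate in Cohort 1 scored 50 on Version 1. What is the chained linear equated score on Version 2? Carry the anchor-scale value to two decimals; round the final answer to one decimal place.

Version 1 → anchor (Cohort 1): v = (4.0/12.8)(50 − 44.9) + 10.0 = 11.59
anchor → Version 2 (Cohort 2): y = (15.1/3.8)(11.59 − 7.8) + 38.7 = 53.8

53.8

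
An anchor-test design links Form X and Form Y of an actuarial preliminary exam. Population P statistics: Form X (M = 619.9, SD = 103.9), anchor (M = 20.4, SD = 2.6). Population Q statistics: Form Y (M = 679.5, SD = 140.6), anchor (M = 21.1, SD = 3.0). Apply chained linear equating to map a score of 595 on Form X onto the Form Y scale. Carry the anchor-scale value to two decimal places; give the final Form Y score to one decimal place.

617.6

Form X → anchor (Population P): v = (2.6/103.9)(595 − 619.9) + 20.4 = 19.78
anchor → Form Y (Population Q): y = (140.6/3.0)(19.78 − 21.1) + 679.5 = 617.6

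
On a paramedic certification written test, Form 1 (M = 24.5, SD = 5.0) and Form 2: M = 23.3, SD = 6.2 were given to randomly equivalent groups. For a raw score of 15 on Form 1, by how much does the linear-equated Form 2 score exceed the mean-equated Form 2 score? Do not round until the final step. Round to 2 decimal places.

Mean-equated: 15 + (23.3 − 24.5) = 13.80
Linear-equated: (6.2/5.0)(15 − 24.5) + 23.3 = 11.520
Difference = 11.520 − 13.80 = -2.28

-2.28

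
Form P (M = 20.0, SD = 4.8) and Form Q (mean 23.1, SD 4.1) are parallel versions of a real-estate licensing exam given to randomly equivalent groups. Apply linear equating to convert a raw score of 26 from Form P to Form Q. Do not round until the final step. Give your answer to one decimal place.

28.2

Linear equating: y = (SD_Y/SD_X)(x − M_X) + M_Y
y = (4.1/4.8)(26 − 20.0) + 23.1
y = 0.854167 × 6.0 + 23.1 = 5.1250 + 23.1 = 28.2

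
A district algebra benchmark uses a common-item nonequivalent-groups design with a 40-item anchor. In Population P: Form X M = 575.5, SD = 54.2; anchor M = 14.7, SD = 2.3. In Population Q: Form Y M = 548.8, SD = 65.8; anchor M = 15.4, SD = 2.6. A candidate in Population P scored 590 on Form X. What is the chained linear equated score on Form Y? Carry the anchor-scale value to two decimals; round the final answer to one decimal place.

Form X → anchor (Population P): v = (2.3/54.2)(590 − 575.5) + 14.7 = 15.32
anchor → Form Y (Population Q): y = (65.8/2.6)(15.32 − 15.4) + 548.8 = 546.8

546.8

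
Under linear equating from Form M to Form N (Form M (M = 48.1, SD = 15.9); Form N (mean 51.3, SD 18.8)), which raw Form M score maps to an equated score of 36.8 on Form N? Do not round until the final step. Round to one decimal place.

35.8

Invert y = (SD_Y/SD_X)(x − M_X) + M_Y:
x = (SD_X/SD_Y)(y − M_Y) + M_X = (15.9/18.8)(36.8 − 51.3) + 48.1
x = 0.845745 × -14.500 + 48.1 = 35.8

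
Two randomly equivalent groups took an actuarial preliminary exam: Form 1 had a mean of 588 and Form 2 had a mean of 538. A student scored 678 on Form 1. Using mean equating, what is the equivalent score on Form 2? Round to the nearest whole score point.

Mean equating: y = x + (M_Y − M_X) = 678 + (538 − 588) = 628

628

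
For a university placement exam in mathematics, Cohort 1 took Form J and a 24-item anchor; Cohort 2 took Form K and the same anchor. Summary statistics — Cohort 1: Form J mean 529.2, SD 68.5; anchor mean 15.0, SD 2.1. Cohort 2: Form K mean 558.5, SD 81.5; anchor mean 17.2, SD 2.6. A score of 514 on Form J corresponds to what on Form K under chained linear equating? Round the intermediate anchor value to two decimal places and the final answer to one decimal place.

Form J → anchor (Cohort 1): v = (2.1/68.5)(514 − 529.2) + 15.0 = 14.53
anchor → Form K (Cohort 2): y = (81.5/2.6)(14.53 − 17.2) + 558.5 = 474.8

474.8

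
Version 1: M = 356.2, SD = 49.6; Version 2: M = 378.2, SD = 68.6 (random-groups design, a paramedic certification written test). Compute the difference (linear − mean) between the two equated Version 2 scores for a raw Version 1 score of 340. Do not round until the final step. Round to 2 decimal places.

Mean-equated: 340 + (378.2 − 356.2) = 362.00
Linear-equated: (68.6/49.6)(340 − 356.2) + 378.2 = 355.794
Difference = 355.794 − 362.00 = -6.21

-6.21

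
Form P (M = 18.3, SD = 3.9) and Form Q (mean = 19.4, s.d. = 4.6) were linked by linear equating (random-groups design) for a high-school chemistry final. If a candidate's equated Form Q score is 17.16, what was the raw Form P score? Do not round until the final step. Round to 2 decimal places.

16.40

Invert y = (SD_Y/SD_X)(x − M_X) + M_Y:
x = (SD_X/SD_Y)(y − M_Y) + M_X = (3.9/4.6)(17.16 − 19.4) + 18.3
x = 0.847826 × -2.240 + 18.3 = 16.40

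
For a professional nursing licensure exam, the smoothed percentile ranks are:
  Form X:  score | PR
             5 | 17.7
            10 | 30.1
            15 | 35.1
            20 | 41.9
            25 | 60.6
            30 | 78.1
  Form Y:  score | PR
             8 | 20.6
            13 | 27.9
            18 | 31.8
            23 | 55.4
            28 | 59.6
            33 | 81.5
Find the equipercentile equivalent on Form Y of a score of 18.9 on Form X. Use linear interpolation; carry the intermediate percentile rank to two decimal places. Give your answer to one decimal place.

PR of 18.9 on Form X: 35.1 + (18.9 − 15)/(20 − 15) × (41.9 − 35.1) = 40.40
On Form Y, PR 40.40 falls between score 18 (PR 31.8) and 23 (PR 55.4).
Interpolate: 18 + (40.40 − 31.8)/(55.4 − 31.8) × (23 − 18) = 19.8

19.8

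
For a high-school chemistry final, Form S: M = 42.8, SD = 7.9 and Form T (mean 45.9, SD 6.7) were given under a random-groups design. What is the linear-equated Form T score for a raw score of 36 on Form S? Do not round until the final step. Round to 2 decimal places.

40.13

Linear equating: y = (SD_Y/SD_X)(x − M_X) + M_Y
y = (6.7/7.9)(36 − 42.8) + 45.9
y = 0.848101 × -6.8 + 45.9 = -5.7671 + 45.9 = 40.13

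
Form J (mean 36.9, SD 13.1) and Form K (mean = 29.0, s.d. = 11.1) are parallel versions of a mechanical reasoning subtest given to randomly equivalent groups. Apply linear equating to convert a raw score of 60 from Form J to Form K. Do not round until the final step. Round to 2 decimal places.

Linear equating: y = (SD_Y/SD_X)(x − M_X) + M_Y
y = (11.1/13.1)(60 − 36.9) + 29.0
y = 0.847328 × 23.1 + 29.0 = 19.5733 + 29.0 = 48.57

48.57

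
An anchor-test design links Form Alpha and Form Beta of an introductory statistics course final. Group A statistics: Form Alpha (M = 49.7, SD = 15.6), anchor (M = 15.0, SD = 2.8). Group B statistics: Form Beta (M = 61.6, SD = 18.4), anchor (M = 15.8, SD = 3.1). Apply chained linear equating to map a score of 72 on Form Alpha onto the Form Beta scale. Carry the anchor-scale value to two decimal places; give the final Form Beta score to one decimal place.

80.6

Form Alpha → anchor (Group A): v = (2.8/15.6)(72 − 49.7) + 15.0 = 19.00
anchor → Form Beta (Group B): y = (18.4/3.1)(19.00 − 15.8) + 61.6 = 80.6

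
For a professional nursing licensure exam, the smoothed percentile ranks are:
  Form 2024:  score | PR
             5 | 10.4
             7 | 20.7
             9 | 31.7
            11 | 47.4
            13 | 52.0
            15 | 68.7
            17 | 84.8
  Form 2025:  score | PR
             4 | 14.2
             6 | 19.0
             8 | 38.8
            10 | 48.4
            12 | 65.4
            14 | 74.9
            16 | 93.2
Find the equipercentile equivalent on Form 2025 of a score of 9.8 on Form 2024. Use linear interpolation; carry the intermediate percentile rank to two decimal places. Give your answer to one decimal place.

7.9

PR of 9.8 on Form 2024: 31.7 + (9.8 − 9)/(11 − 9) × (47.4 − 31.7) = 37.98
On Form 2025, PR 37.98 falls between score 6 (PR 19.0) and 8 (PR 38.8).
Interpolate: 6 + (37.98 − 19.0)/(38.8 − 19.0) × (8 − 6) = 7.9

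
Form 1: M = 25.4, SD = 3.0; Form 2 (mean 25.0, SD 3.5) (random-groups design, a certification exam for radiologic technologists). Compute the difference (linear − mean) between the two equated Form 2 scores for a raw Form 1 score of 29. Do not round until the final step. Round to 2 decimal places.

Mean-equated: 29 + (25.0 − 25.4) = 28.60
Linear-equated: (3.5/3.0)(29 − 25.4) + 25.0 = 29.200
Difference = 29.200 − 28.60 = 0.60

0.60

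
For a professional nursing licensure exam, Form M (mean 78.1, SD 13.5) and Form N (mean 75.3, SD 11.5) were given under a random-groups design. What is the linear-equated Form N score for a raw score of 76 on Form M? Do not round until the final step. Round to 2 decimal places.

Linear equating: y = (SD_Y/SD_X)(x − M_X) + M_Y
y = (11.5/13.5)(76 − 78.1) + 75.3
y = 0.851852 × -2.1 + 75.3 = -1.7889 + 75.3 = 73.51

73.51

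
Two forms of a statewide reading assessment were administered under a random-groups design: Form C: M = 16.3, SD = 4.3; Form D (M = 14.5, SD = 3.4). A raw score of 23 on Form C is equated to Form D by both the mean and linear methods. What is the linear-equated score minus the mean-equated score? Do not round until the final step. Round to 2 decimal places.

-1.40

Mean-equated: 23 + (14.5 − 16.3) = 21.20
Linear-equated: (3.4/4.3)(23 − 16.3) + 14.5 = 19.798
Difference = 19.798 − 21.20 = -1.40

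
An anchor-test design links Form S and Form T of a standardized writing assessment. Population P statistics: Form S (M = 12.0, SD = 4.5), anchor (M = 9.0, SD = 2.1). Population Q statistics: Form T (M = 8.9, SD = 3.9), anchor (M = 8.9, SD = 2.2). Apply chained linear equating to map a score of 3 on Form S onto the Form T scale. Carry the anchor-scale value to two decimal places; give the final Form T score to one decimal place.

1.6

Form S → anchor (Population P): v = (2.1/4.5)(3 − 12.0) + 9.0 = 4.80
anchor → Form T (Population Q): y = (3.9/2.2)(4.80 − 8.9) + 8.9 = 1.6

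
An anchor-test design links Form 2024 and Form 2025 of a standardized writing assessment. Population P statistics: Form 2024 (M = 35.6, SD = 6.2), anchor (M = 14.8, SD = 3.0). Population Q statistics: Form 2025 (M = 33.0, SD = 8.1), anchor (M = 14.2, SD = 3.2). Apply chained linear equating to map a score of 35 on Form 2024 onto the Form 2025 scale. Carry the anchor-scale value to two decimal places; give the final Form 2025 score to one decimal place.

Form 2024 → anchor (Population P): v = (3.0/6.2)(35 − 35.6) + 14.8 = 14.51
anchor → Form 2025 (Population Q): y = (8.1/3.2)(14.51 − 14.2) + 33.0 = 33.8

33.8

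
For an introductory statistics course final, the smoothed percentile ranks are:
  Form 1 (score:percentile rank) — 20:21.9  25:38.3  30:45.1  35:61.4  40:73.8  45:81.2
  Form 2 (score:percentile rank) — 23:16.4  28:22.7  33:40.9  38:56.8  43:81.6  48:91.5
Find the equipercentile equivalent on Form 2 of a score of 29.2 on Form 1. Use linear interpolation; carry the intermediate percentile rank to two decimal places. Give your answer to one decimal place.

34.0

PR of 29.2 on Form 1: 38.3 + (29.2 − 25)/(30 − 25) × (45.1 − 38.3) = 44.01
On Form 2, PR 44.01 falls between score 33 (PR 40.9) and 38 (PR 56.8).
Interpolate: 33 + (44.01 − 40.9)/(56.8 − 40.9) × (38 − 33) = 34.0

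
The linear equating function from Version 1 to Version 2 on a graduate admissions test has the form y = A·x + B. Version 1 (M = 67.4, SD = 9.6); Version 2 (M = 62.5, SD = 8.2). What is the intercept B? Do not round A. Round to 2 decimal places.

A = SD_Y / SD_X = 8.2 / 9.6 = 0.854167
B = M_Y − A·M_X = 62.5 − 0.854167 × 67.4 = 4.93

4.93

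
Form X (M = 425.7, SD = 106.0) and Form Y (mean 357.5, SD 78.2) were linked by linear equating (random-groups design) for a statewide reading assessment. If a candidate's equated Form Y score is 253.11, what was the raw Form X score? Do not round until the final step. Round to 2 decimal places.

284.20

Invert y = (SD_Y/SD_X)(x − M_X) + M_Y:
x = (SD_X/SD_Y)(y − M_Y) + M_X = (106.0/78.2)(253.11 − 357.5) + 425.7
x = 1.355499 × -104.390 + 425.7 = 284.20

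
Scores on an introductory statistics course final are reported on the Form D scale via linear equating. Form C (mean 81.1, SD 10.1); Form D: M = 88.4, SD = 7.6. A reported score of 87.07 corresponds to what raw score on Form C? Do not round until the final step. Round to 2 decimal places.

79.33

Invert y = (SD_Y/SD_X)(x − M_X) + M_Y:
x = (SD_X/SD_Y)(y − M_Y) + M_X = (10.1/7.6)(87.07 − 88.4) + 81.1
x = 1.328947 × -1.330 + 81.1 = 79.33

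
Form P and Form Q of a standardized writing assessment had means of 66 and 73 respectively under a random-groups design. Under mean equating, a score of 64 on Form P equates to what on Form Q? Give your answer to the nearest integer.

71

Mean equating: y = x + (M_Y − M_X) = 64 + (73 − 66) = 71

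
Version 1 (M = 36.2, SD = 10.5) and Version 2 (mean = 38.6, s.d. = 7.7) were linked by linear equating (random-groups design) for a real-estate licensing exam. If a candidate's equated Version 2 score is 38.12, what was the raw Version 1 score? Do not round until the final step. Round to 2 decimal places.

35.55

Invert y = (SD_Y/SD_X)(x − M_X) + M_Y:
x = (SD_X/SD_Y)(y − M_Y) + M_X = (10.5/7.7)(38.12 − 38.6) + 36.2
x = 1.363636 × -0.480 + 36.2 = 35.55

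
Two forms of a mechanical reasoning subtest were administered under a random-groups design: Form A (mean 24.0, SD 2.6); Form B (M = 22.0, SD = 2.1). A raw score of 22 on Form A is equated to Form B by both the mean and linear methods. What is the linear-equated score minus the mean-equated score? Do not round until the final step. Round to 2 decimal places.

0.38

Mean-equated: 22 + (22.0 − 24.0) = 20.00
Linear-equated: (2.1/2.6)(22 − 24.0) + 22.0 = 20.385
Difference = 20.385 − 20.00 = 0.38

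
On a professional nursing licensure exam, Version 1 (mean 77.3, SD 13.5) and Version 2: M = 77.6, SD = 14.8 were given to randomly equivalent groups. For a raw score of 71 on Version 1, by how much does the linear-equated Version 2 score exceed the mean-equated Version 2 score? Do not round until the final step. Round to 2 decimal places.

Mean-equated: 71 + (77.6 − 77.3) = 71.30
Linear-equated: (14.8/13.5)(71 − 77.3) + 77.6 = 70.693
Difference = 70.693 − 71.30 = -0.61

-0.61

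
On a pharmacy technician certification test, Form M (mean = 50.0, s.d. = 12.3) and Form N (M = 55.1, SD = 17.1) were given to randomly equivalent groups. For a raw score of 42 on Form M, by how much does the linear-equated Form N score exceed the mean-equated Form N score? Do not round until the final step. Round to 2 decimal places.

Mean-equated: 42 + (55.1 − 50.0) = 47.10
Linear-equated: (17.1/12.3)(42 − 50.0) + 55.1 = 43.978
Difference = 43.978 − 47.10 = -3.12

-3.12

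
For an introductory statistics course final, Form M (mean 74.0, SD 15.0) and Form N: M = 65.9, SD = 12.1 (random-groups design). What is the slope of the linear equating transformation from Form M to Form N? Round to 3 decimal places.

A = SD_Y / SD_X = 12.1 / 15.0 = 0.807

0.807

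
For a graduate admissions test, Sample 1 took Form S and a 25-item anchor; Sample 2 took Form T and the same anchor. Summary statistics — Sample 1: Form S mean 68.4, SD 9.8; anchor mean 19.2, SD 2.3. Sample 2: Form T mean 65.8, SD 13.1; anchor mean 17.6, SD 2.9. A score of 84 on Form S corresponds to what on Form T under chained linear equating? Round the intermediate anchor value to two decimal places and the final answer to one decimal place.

Form S → anchor (Sample 1): v = (2.3/9.8)(84 − 68.4) + 19.2 = 22.86
anchor → Form T (Sample 2): y = (13.1/2.9)(22.86 − 17.6) + 65.8 = 89.6

89.6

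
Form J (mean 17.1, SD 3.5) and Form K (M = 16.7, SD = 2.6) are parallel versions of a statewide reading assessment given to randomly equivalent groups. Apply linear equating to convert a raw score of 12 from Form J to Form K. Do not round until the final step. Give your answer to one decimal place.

12.9

Linear equating: y = (SD_Y/SD_X)(x − M_X) + M_Y
y = (2.6/3.5)(12 − 17.1) + 16.7
y = 0.742857 × -5.1 + 16.7 = -3.7886 + 16.7 = 12.9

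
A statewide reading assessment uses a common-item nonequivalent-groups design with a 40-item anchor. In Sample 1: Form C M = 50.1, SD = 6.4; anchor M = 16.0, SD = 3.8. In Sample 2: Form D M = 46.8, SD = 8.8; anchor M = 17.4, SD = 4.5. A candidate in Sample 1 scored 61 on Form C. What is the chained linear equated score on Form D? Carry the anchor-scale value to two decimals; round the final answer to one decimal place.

Form C → anchor (Sample 1): v = (3.8/6.4)(61 − 50.1) + 16.0 = 22.47
anchor → Form D (Sample 2): y = (8.8/4.5)(22.47 − 17.4) + 46.8 = 56.7

56.7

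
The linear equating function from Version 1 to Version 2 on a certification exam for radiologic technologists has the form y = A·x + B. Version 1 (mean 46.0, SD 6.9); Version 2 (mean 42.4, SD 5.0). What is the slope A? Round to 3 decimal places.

0.725

A = SD_Y / SD_X = 5.0 / 6.9 = 0.725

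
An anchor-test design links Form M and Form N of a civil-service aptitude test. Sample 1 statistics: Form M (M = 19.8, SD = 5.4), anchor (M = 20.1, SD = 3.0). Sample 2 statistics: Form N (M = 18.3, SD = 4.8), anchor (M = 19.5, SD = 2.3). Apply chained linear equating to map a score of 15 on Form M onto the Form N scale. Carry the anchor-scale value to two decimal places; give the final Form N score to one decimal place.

14.0

Form M → anchor (Sample 1): v = (3.0/5.4)(15 − 19.8) + 20.1 = 17.43
anchor → Form N (Sample 2): y = (4.8/2.3)(17.43 − 19.5) + 18.3 = 14.0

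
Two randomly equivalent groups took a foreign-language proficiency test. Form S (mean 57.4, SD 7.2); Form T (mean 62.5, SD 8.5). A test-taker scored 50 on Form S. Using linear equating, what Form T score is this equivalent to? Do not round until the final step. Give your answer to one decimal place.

53.8

Linear equating: y = (SD_Y/SD_X)(x − M_X) + M_Y
y = (8.5/7.2)(50 − 57.4) + 62.5
y = 1.180556 × -7.4 + 62.5 = -8.7361 + 62.5 = 53.8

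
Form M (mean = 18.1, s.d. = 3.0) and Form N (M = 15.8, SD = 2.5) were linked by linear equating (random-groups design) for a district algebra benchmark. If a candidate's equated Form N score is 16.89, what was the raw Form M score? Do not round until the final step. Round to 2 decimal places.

Invert y = (SD_Y/SD_X)(x − M_X) + M_Y:
x = (SD_X/SD_Y)(y − M_Y) + M_X = (3.0/2.5)(16.89 − 15.8) + 18.1
x = 1.200000 × 1.090 + 18.1 = 19.41

19.41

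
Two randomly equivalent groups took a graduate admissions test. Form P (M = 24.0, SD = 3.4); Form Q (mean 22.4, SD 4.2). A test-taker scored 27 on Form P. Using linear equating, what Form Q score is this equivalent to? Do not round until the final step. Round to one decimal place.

26.1

Linear equating: y = (SD_Y/SD_X)(x − M_X) + M_Y
y = (4.2/3.4)(27 − 24.0) + 22.4
y = 1.235294 × 3.0 + 22.4 = 3.7059 + 22.4 = 26.1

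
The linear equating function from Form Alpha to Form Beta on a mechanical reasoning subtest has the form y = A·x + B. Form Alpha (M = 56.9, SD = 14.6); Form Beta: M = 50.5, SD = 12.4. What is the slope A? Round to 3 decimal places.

A = SD_Y / SD_X = 12.4 / 14.6 = 0.849

0.849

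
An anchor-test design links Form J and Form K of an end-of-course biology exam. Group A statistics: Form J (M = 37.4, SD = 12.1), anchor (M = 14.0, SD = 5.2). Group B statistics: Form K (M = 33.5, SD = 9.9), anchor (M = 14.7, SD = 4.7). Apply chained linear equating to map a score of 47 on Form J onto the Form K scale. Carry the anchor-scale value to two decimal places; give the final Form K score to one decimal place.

Form J → anchor (Group A): v = (5.2/12.1)(47 − 37.4) + 14.0 = 18.13
anchor → Form K (Group B): y = (9.9/4.7)(18.13 − 14.7) + 33.5 = 40.7

40.7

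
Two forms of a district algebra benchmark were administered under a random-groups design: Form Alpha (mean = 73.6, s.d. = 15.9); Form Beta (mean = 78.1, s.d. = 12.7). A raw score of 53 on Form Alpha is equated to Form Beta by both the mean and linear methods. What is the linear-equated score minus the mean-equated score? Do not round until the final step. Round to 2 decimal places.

Mean-equated: 53 + (78.1 − 73.6) = 57.50
Linear-equated: (12.7/15.9)(53 − 73.6) + 78.1 = 61.646
Difference = 61.646 − 57.50 = 4.15

4.15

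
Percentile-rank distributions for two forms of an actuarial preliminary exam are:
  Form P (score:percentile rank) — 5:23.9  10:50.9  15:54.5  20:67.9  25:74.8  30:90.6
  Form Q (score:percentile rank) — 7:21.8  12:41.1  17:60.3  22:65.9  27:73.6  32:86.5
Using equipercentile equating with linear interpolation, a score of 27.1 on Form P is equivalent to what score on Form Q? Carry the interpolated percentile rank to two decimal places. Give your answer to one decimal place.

PR of 27.1 on Form P: 74.8 + (27.1 − 25)/(30 − 25) × (90.6 − 74.8) = 81.44
On Form Q, PR 81.44 falls between score 27 (PR 73.6) and 32 (PR 86.5).
Interpolate: 27 + (81.44 − 73.6)/(86.5 − 73.6) × (32 − 27) = 30.0

30.0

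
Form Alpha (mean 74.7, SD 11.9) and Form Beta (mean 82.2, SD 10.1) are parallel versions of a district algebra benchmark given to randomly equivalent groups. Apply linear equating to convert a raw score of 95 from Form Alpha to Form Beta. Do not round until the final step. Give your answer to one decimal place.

Linear equating: y = (SD_Y/SD_X)(x − M_X) + M_Y
y = (10.1/11.9)(95 − 74.7) + 82.2
y = 0.848739 × 20.3 + 82.2 = 17.2294 + 82.2 = 99.4

99.4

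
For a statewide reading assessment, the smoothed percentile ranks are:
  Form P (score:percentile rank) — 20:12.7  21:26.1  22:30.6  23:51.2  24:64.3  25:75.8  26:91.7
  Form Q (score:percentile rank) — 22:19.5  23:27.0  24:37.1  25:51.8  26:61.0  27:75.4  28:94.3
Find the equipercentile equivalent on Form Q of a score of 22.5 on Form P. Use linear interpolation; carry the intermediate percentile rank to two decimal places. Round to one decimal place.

24.3

PR of 22.5 on Form P: 30.6 + (22.5 − 22)/(23 − 22) × (51.2 − 30.6) = 40.90
On Form Q, PR 40.90 falls between score 24 (PR 37.1) and 25 (PR 51.8).
Interpolate: 24 + (40.90 − 37.1)/(51.8 − 37.1) × (25 − 24) = 24.3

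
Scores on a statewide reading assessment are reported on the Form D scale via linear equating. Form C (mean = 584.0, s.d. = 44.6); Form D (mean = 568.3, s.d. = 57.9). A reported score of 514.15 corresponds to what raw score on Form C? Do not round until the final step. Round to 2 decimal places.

Invert y = (SD_Y/SD_X)(x − M_X) + M_Y:
x = (SD_X/SD_Y)(y − M_Y) + M_X = (44.6/57.9)(514.15 − 568.3) + 584.0
x = 0.770294 × -54.150 + 584.0 = 542.29

542.29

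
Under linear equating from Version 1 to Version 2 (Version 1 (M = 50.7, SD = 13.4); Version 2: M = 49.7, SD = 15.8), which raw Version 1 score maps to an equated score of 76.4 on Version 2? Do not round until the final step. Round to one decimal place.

Invert y = (SD_Y/SD_X)(x − M_X) + M_Y:
x = (SD_X/SD_Y)(y − M_Y) + M_X = (13.4/15.8)(76.4 − 49.7) + 50.7
x = 0.848101 × 26.700 + 50.7 = 73.3

73.3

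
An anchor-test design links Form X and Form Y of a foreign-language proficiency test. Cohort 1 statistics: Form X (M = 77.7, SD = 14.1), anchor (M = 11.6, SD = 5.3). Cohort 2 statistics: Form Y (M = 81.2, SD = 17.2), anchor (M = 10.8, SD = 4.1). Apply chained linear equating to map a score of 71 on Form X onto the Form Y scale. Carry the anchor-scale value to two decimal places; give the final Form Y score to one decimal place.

Form X → anchor (Cohort 1): v = (5.3/14.1)(71 − 77.7) + 11.6 = 9.08
anchor → Form Y (Cohort 2): y = (17.2/4.1)(9.08 − 10.8) + 81.2 = 74.0

74.0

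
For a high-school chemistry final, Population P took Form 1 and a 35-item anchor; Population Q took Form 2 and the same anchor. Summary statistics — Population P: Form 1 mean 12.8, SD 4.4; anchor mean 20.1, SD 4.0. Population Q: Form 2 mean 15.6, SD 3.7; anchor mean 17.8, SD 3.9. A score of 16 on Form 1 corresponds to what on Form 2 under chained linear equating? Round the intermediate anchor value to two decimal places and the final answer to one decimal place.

Form 1 → anchor (Population P): v = (4.0/4.4)(16 − 12.8) + 20.1 = 23.01
anchor → Form 2 (Population Q): y = (3.7/3.9)(23.01 − 17.8) + 15.6 = 20.5

20.5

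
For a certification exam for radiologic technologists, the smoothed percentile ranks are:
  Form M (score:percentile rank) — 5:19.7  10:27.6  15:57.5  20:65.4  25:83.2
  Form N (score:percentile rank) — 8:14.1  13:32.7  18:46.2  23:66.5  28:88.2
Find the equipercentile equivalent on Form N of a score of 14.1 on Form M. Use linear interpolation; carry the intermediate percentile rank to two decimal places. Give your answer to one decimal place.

19.5

PR of 14.1 on Form M: 27.6 + (14.1 − 10)/(15 − 10) × (57.5 − 27.6) = 52.12
On Form N, PR 52.12 falls between score 18 (PR 46.2) and 23 (PR 66.5).
Interpolate: 18 + (52.12 − 46.2)/(66.5 − 46.2) × (23 − 18) = 19.5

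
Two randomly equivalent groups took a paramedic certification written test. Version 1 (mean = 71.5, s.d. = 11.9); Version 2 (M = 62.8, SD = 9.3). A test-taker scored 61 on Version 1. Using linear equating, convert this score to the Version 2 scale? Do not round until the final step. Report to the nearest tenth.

Linear equating: y = (SD_Y/SD_X)(x − M_X) + M_Y
y = (9.3/11.9)(61 − 71.5) + 62.8
y = 0.781513 × -10.5 + 62.8 = -8.2059 + 62.8 = 54.6

54.6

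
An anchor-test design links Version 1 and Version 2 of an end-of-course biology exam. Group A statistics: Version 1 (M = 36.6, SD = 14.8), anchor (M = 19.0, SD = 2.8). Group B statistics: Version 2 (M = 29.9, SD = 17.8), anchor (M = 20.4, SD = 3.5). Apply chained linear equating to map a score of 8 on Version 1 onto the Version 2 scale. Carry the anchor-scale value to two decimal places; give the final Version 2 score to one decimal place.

-4.7

Version 1 → anchor (Group A): v = (2.8/14.8)(8 − 36.6) + 19.0 = 13.59
anchor → Version 2 (Group B): y = (17.8/3.5)(13.59 − 20.4) + 29.9 = -4.7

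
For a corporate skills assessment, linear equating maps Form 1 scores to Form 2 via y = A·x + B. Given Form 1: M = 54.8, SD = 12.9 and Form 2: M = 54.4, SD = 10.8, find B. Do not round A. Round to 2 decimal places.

A = SD_Y / SD_X = 10.8 / 12.9 = 0.837209
B = M_Y − A·M_X = 54.4 − 0.837209 × 54.8 = 8.52

8.52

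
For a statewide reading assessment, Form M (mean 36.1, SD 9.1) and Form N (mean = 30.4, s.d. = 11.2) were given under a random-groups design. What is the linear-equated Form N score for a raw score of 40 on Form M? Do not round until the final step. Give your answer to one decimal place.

Linear equating: y = (SD_Y/SD_X)(x − M_X) + M_Y
y = (11.2/9.1)(40 − 36.1) + 30.4
y = 1.230769 × 3.9 + 30.4 = 4.8000 + 30.4 = 35.2

35.2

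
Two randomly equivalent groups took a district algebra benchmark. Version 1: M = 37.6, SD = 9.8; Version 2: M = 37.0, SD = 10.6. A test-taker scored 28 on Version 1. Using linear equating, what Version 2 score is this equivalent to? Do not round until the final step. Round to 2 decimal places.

26.62

Linear equating: y = (SD_Y/SD_X)(x − M_X) + M_Y
y = (10.6/9.8)(28 − 37.6) + 37.0
y = 1.081633 × -9.6 + 37.0 = -10.3837 + 37.0 = 26.62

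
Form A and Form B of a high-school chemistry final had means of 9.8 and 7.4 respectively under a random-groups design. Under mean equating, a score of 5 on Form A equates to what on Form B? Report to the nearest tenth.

Mean equating: y = x + (M_Y − M_X) = 5 + (7.4 − 9.8) = 2.6

2.6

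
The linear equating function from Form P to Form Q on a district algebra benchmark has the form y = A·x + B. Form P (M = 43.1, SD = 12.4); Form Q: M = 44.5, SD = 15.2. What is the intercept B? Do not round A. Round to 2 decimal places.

-8.33

A = SD_Y / SD_X = 15.2 / 12.4 = 1.225806
B = M_Y − A·M_X = 44.5 − 1.225806 × 43.1 = -8.33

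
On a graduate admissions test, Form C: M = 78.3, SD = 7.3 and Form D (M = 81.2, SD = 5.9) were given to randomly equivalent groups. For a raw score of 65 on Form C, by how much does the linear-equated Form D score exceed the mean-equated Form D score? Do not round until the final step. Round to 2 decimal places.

2.55

Mean-equated: 65 + (81.2 − 78.3) = 67.90
Linear-equated: (5.9/7.3)(65 − 78.3) + 81.2 = 70.451
Difference = 70.451 − 67.90 = 2.55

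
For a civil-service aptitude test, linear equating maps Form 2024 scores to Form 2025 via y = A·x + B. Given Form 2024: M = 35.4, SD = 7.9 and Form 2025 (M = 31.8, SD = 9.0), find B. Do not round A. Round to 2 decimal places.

A = SD_Y / SD_X = 9.0 / 7.9 = 1.139241
B = M_Y − A·M_X = 31.8 − 1.139241 × 35.4 = -8.53

-8.53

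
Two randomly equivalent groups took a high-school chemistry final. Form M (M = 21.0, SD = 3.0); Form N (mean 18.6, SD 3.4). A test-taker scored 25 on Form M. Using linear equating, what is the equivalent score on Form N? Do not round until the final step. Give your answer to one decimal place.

Linear equating: y = (SD_Y/SD_X)(x − M_X) + M_Y
y = (3.4/3.0)(25 − 21.0) + 18.6
y = 1.133333 × 4.0 + 18.6 = 4.5333 + 18.6 = 23.1

23.1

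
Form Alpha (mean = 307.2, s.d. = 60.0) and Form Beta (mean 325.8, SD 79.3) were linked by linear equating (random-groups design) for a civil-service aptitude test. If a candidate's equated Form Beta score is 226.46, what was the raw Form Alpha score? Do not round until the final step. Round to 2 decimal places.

232.04

Invert y = (SD_Y/SD_X)(x − M_X) + M_Y:
x = (SD_X/SD_Y)(y − M_Y) + M_X = (60.0/79.3)(226.46 − 325.8) + 307.2
x = 0.756620 × -99.340 + 307.2 = 232.04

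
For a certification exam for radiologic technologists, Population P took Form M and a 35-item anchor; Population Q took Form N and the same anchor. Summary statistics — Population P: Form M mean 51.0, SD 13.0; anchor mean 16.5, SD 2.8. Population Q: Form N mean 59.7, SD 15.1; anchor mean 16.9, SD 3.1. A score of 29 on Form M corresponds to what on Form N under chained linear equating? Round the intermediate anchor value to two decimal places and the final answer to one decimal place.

Form M → anchor (Population P): v = (2.8/13.0)(29 − 51.0) + 16.5 = 11.76
anchor → Form N (Population Q): y = (15.1/3.1)(11.76 − 16.9) + 59.7 = 34.7

34.7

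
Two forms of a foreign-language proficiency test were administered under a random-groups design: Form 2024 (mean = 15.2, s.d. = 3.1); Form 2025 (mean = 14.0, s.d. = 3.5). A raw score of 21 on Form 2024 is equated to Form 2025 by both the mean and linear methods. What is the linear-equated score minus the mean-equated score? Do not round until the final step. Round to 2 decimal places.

0.75

Mean-equated: 21 + (14.0 − 15.2) = 19.80
Linear-equated: (3.5/3.1)(21 − 15.2) + 14.0 = 20.548
Difference = 20.548 − 19.80 = 0.75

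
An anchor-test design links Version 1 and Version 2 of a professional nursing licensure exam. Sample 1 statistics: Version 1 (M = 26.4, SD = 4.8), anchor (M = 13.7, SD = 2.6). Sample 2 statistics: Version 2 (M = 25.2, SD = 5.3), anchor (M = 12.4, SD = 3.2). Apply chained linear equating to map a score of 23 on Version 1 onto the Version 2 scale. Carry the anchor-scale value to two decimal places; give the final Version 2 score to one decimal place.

Version 1 → anchor (Sample 1): v = (2.6/4.8)(23 − 26.4) + 13.7 = 11.86
anchor → Version 2 (Sample 2): y = (5.3/3.2)(11.86 − 12.4) + 25.2 = 24.3

24.3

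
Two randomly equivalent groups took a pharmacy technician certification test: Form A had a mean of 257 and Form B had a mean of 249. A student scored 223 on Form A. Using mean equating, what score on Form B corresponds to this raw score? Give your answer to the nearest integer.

Mean equating: y = x + (M_Y − M_X) = 223 + (249 − 257) = 215

215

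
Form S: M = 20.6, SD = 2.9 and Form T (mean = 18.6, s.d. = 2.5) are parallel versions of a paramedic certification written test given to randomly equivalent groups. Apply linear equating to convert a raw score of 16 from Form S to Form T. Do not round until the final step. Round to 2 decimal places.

14.63

Linear equating: y = (SD_Y/SD_X)(x − M_X) + M_Y
y = (2.5/2.9)(16 − 20.6) + 18.6
y = 0.862069 × -4.6 + 18.6 = -3.9655 + 18.6 = 14.63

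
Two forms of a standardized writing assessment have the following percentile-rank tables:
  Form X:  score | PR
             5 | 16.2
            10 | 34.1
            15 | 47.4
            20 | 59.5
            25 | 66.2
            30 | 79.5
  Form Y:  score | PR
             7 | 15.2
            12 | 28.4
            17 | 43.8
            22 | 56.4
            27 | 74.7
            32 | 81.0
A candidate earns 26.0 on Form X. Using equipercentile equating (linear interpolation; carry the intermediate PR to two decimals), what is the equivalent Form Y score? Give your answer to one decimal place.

PR of 26.0 on Form X: 66.2 + (26.0 − 25)/(30 − 25) × (79.5 − 66.2) = 68.86
On Form Y, PR 68.86 falls between score 22 (PR 56.4) and 27 (PR 74.7).
Interpolate: 22 + (68.86 − 56.4)/(74.7 − 56.4) × (27 − 22) = 25.4

25.4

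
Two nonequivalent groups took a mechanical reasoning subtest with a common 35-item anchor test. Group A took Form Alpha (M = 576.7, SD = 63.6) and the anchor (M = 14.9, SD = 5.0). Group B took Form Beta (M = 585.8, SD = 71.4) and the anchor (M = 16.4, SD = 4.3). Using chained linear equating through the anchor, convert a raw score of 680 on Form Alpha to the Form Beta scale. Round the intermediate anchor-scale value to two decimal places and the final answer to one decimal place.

Form Alpha → anchor (Group A): v = (5.0/63.6)(680 − 576.7) + 14.9 = 23.02
anchor → Form Beta (Group B): y = (71.4/4.3)(23.02 − 16.4) + 585.8 = 695.7

695.7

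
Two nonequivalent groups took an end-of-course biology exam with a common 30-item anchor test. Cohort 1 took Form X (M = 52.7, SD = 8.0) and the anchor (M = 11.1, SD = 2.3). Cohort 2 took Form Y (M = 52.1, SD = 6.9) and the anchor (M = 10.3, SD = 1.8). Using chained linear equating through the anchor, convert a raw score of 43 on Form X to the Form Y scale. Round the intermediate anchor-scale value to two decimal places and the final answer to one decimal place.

44.5

Form X → anchor (Cohort 1): v = (2.3/8.0)(43 − 52.7) + 11.1 = 8.31
anchor → Form Y (Cohort 2): y = (6.9/1.8)(8.31 − 10.3) + 52.1 = 44.5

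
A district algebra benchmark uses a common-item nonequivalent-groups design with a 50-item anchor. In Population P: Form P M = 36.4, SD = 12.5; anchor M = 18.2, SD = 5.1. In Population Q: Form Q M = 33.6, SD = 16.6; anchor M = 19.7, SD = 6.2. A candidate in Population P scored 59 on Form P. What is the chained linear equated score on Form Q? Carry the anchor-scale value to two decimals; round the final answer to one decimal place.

54.3

Form P → anchor (Population P): v = (5.1/12.5)(59 − 36.4) + 18.2 = 27.42
anchor → Form Q (Population Q): y = (16.6/6.2)(27.42 − 19.7) + 33.6 = 54.3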